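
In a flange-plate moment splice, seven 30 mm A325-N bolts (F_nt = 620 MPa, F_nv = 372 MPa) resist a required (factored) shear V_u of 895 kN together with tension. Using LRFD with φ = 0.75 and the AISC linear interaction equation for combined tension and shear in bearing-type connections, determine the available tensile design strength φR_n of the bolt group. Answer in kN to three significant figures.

1500 kN

A_b = π·30²/4 = 706.9 mm²; f_rv = 895 × 1000 / (7 × 706.9) = 180.9 MPa.
F'_nt = 1.3 F_nt − (F_nt / φF_nv) f_rv = 1.3·620 − (620/(0.75·372))·180.9 = 404 MPa, capped at F_nt → F'_nt = 404 MPa.
R_n = F'_nt · A_b · n = 404 × 706.9 × 7 / 1000 = 1999 kN.
Design strength φR_n = 0.75 × 1999 = 1500 kN.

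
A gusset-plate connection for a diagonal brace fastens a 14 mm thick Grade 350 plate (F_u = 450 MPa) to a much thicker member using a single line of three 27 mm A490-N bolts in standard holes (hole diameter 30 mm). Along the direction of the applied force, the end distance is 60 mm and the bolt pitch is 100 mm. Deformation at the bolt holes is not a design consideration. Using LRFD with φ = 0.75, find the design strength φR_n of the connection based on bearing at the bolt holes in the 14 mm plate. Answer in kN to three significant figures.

1080 kN

Per bolt r_n = 1.5 l_c t F_u ≤ 3.0 d t F_u; upper limit = 3.0 × 27 × 14 × 450 / 1000 = 510.3 kN.
Edge bolt: l_c = 60 − 30/2 = 45 mm → 1.5 × 45 × 14 × 450 / 1000 = 425.2 → r_n = 425.2 kN.
Interior bolts: l_c = 100 − 30 = 70 mm → 1.5 × 70 × 14 × 450 / 1000 = 661.5 → r_n = 510.3 kN.
R_n = 1 × 425.2 + 2 × 510.3 = 1446 kN.
Design strength φR_n = 0.75 × 1446 = 1080 kN.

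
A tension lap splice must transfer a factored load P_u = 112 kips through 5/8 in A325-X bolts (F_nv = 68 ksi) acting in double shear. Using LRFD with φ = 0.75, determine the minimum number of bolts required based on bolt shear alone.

4 bolts

A_b = π·0.625²/4 = 0.3068 in².
Per-bolt design strength φR_n = 0.75 × 68 × 0.3068 × 2 = 31.29 kips.
n ≥ 112 / 31.29 = 3.579 → use 4 bolts.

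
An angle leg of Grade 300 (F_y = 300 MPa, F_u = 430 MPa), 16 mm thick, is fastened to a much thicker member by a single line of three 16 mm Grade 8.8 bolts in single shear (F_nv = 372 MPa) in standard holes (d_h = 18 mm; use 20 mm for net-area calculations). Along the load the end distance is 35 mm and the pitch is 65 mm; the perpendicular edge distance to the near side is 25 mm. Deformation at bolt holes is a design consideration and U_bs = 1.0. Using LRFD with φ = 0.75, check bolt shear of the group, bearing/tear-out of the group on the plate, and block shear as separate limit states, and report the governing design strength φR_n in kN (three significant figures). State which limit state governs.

Bolt shear: A_b = π·16²/4 = 201.1 mm²; R_n = 372 × 201.1 × 3 × 1 / 1000 = 224.4 kN → 0.75 × 224.4 = 168 kN.
Bearing: edge l_c = 26, r_n = 214.7 kN; interior l_c = 47, r_n = 264.2 kN; R_n = 214.7 + 2·264.2 = 743 kN → 557 kN.
Block shear: A_gv = 2640, A_nv = 1840, A_nt = 240 mm²; R_n = min(0.6F_uA_nv, 0.6F_yA_gv) + U_bs·F_u·A_nt = 577.9 kN → 433 kN.
Bolt shear governs: 168 kN.

168 kN (bolt shear governs)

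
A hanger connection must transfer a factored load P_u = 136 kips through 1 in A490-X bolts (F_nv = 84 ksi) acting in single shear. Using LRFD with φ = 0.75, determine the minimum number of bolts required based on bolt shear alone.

A_b = π·1²/4 = 0.7854 in².
Per-bolt design strength φR_n = 0.75 × 84 × 0.7854 × 1 = 49.48 kips.
n ≥ 136 / 49.48 = 2.749 → use 3 bolts.

3 bolts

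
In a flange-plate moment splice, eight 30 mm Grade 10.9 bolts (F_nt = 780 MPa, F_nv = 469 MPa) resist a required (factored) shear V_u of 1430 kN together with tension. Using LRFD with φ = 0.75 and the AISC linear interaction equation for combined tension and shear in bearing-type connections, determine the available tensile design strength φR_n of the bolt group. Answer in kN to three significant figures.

1920 kN

A_b = π·30²/4 = 706.9 mm²; f_rv = 1430 × 1000 / (8 × 706.9) = 252.9 MPa.
F'_nt = 1.3 F_nt − (F_nt / φF_nv) f_rv = 1.3·780 − (780/(0.75·469))·252.9 = 453.2 MPa, capped at F_nt → F'_nt = 453.2 MPa.
R_n = F'_nt · A_b · n = 453.2 × 706.9 × 8 / 1000 = 2563 kN.
Design strength φR_n = 0.75 × 2563 = 1920 kN.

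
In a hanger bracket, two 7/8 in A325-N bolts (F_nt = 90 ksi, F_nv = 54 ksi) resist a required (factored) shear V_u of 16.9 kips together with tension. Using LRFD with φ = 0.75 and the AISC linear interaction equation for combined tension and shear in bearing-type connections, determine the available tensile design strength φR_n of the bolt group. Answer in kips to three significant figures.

A_b = π·0.875²/4 = 0.6013 in²; f_rv = 16.9 / (2 × 0.6013) = 14.05 ksi.
F'_nt = 1.3 F_nt − (F_nt / φF_nv) f_rv = 1.3·90 − (90/(0.75·54))·14.05 = 85.77 ksi, capped at F_nt → F'_nt = 85.77 ksi.
R_n = F'_nt · A_b · n = 85.77 × 0.6013 × 2 = 103.2 kips.
Design strength φR_n = 0.75 × 103.2 = 77.4 kips.

77.4 kips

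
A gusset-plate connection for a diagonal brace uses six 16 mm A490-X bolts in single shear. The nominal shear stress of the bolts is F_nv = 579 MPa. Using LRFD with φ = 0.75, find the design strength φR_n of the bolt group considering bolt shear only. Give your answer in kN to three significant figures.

A_b = π × 16² / 4 = 201.1 mm².
R_n = F_nv · A_b · n · n_s = 579 × 201.1 × 6 × 1 / 1000 = 698.5 kN.
Design strength φR_n = 0.75 × 698.5 = 524 kN.

524 kN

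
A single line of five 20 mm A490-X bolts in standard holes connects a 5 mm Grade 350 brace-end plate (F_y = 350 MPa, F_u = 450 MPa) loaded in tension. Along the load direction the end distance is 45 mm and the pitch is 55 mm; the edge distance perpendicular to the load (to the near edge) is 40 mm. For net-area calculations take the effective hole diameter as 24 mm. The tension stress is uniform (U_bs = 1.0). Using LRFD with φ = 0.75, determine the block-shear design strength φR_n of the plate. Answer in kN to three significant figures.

206 kN

Shear plane L_v = 45 + 4·55 = 265 mm; A_gv = 265 × 5 = 1325 mm².
A_nv = (265 − 4.5·24) × 5 = 785 mm².
A_nt = (40 − 0.5·24) × 5 = 140 mm².
0.6 F_u A_nv = 212 kN; 0.6 F_y A_gv = 278.2 kN → shear rupture governs the shear term.
R_n = 212 + 1.0 × 450 × 140 / 1000 = 275 kN.
Design strength φR_n = 0.75 × 275 = 206 kN.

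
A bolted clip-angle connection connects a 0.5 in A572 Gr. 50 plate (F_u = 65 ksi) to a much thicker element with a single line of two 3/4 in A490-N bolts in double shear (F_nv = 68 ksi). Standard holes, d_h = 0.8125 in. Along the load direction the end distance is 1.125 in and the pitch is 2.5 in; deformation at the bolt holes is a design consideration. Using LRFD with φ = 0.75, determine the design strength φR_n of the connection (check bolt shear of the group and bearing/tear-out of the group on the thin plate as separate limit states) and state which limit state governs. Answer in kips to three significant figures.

64.9 kips (bearing governs)

Bolt shear: A_b = π·0.75²/4 = 0.4418 in²; R_n = 68 × 0.4418 × 2 × 2 = 120.2 kips → 0.75 × 120.2 = 90.1 kips.
Bearing (1.2 l_c t F_u ≤ 2.4 d t F_u): upper limit = 2.4·0.75·0.5·65 = 58.5 kips.
  Edge l_c = 1.125 − 0.8125/2 = 0.7188 → r_n = 28.03 kips; interior l_c = 2.5 − 0.8125 = 1.688 → r_n = 58.5 kips.
  R_n,bearing = 1·28.03 + 1·58.5 = 86.53 kips → 0.75 × 86.53 = 64.9 kips.
Bearing governs: 64.9 kips.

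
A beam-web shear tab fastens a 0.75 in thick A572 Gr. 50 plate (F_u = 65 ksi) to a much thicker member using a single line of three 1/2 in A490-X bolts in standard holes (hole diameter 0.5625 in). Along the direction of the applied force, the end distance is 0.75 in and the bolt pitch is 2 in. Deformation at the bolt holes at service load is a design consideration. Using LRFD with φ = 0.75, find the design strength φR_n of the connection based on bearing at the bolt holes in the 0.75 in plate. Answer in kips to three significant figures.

Per bolt r_n = 1.2 l_c t F_u ≤ 2.4 d t F_u; upper limit = 2.4 × 0.5 × 0.75 × 65 = 58.5 kips.
Edge bolt: l_c = 0.75 − 0.5625/2 = 0.4688 in → 1.2 × 0.4688 × 0.75 × 65 = 27.42 → r_n = 27.42 kips.
Interior bolts: l_c = 2 − 0.5625 = 1.438 in → 1.2 × 1.438 × 0.75 × 65 = 84.09 → r_n = 58.5 kips.
R_n = 1 × 27.42 + 2 × 58.5 = 144.4 kips.
Design strength φR_n = 0.75 × 144.4 = 108 kips.

108 kips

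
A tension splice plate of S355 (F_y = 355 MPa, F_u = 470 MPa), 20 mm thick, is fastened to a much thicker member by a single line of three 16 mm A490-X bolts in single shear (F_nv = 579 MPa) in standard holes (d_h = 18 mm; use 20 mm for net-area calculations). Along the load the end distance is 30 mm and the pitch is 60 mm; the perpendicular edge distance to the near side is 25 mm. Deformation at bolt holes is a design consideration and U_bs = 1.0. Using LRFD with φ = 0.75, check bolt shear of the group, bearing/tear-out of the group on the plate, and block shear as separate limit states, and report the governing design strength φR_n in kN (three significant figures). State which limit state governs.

Bolt shear: A_b = π·16²/4 = 201.1 mm²; R_n = 579 × 201.1 × 3 × 1 / 1000 = 349.2 kN → 0.75 × 349.2 = 262 kN.
Bearing: edge l_c = 21, r_n = 236.9 kN; interior l_c = 42, r_n = 361 kN; R_n = 236.9 + 2·361 = 958.8 kN → 719 kN.
Block shear: A_gv = 3000, A_nv = 2000, A_nt = 300 mm²; R_n = min(0.6F_uA_nv, 0.6F_yA_gv) + U_bs·F_u·A_nt = 705 kN → 529 kN.
Bolt shear governs: 262 kN.

262 kN (bolt shear governs)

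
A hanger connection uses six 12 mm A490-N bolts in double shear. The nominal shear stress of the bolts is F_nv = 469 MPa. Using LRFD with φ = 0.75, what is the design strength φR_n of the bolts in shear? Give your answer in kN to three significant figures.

A_b = π × 12² / 4 = 113.1 mm².
R_n = F_nv · A_b · n · n_s = 469 × 113.1 × 6 × 2 / 1000 = 636.5 kN.
Design strength φR_n = 0.75 × 636.5 = 477 kN.

477 kN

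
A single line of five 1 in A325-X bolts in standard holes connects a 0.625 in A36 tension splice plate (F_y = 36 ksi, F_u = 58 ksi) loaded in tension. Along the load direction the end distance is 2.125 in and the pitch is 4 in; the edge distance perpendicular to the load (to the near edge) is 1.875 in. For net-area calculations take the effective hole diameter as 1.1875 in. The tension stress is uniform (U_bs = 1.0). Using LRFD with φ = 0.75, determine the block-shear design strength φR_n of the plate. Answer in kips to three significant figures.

218 kips

Shear plane L_v = 2.125 + 4·4 = 18.12 in; A_gv = 18.12 × 0.625 = 11.33 in².
A_nv = (18.12 − 4.5·1.1875) × 0.625 = 7.988 in².
A_nt = (1.875 − 0.5·1.1875) × 0.625 = 0.8008 in².
0.6 F_u A_nv = 278 kips; 0.6 F_y A_gv = 244.7 kips → shear yielding governs the shear term.
R_n = 244.7 + 1.0 × 58 × 0.8008 = 291.1 kips.
Design strength φR_n = 0.75 × 291.1 = 218 kips.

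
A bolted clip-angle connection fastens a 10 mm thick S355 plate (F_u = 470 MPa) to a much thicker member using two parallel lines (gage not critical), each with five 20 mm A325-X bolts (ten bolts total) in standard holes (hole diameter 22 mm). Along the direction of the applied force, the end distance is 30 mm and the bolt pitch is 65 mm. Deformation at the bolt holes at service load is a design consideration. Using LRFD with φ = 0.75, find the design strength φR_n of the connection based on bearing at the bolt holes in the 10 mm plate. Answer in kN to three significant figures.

1510 kN

Per bolt r_n = 1.2 l_c t F_u ≤ 2.4 d t F_u; upper limit = 2.4 × 20 × 10 × 470 / 1000 = 225.6 kN.
Edge bolt: l_c = 30 − 22/2 = 19 mm → 1.2 × 19 × 10 × 470 / 1000 = 107.2 → r_n = 107.2 kN.
Interior bolts: l_c = 65 − 22 = 43 mm → 1.2 × 43 × 10 × 470 / 1000 = 242.5 → r_n = 225.6 kN.
R_n = 2 × 107.2 + 8 × 225.6 = 2019 kN.
Design strength φR_n = 0.75 × 2019 = 1510 kN.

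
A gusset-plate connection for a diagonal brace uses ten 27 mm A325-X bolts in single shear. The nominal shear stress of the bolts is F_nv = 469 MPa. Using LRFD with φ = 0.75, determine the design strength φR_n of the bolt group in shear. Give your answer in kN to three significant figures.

2010 kN

A_b = π × 27² / 4 = 572.6 mm².
R_n = F_nv · A_b · n · n_s = 469 × 572.6 × 10 × 1 / 1000 = 2685 kN.
Design strength φR_n = 0.75 × 2685 = 2010 kN.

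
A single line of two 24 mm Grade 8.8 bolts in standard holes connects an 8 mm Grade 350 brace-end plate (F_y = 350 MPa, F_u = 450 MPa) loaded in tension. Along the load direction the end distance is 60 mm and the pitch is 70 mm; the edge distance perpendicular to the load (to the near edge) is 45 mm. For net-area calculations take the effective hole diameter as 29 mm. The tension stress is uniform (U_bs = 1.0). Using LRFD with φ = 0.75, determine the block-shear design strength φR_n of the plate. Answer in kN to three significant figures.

Shear plane L_v = 60 + 1·70 = 130 mm; A_gv = 130 × 8 = 1040 mm².
A_nv = (130 − 1.5·29) × 8 = 692 mm².
A_nt = (45 − 0.5·29) × 8 = 244 mm².
0.6 F_u A_nv = 186.8 kN; 0.6 F_y A_gv = 218.4 kN → shear rupture governs the shear term.
R_n = 186.8 + 1.0 × 450 × 244 / 1000 = 296.6 kN.
Design strength φR_n = 0.75 × 296.6 = 222 kN.

222 kN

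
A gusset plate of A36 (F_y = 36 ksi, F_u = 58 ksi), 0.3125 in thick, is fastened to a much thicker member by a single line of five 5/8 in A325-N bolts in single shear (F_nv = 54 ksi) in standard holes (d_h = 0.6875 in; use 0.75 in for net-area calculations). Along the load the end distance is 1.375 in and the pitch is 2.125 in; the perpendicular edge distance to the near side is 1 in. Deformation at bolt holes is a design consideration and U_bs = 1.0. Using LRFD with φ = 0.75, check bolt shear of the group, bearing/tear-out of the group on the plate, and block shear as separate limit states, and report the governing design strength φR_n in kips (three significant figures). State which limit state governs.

Bolt shear: A_b = π·0.625²/4 = 0.3068 in²; R_n = 54 × 0.3068 × 5 × 1 = 82.83 kips → 0.75 × 82.83 = 62.1 kips.
Bearing: edge l_c = 1.031, r_n = 22.43 kips; interior l_c = 1.438, r_n = 27.19 kips; R_n = 22.43 + 4·27.19 = 131.2 kips → 98.4 kips.
Block shear: A_gv = 3.086, A_nv = 2.031, A_nt = 0.1953 in²; R_n = min(0.6F_uA_nv, 0.6F_yA_gv) + U_bs·F_u·A_nt = 77.98 kips → 58.5 kips.
Block shear governs: 58.5 kips.

58.5 kips (block shear governs)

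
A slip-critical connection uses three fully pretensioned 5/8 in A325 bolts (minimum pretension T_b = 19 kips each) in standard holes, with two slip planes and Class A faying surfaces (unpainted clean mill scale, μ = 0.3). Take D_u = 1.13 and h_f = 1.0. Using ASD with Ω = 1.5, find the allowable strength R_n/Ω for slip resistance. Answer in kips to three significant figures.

R_n = μ · D_u · h_f · T_b · n_s · n_b = 0.3 × 1.13 × 1.0 × 19 × 2 × 3 = 38.65 kips.
Allowable strength R_n/Ω = 38.65 / 1.5 = 25.8 kips.

25.8 kips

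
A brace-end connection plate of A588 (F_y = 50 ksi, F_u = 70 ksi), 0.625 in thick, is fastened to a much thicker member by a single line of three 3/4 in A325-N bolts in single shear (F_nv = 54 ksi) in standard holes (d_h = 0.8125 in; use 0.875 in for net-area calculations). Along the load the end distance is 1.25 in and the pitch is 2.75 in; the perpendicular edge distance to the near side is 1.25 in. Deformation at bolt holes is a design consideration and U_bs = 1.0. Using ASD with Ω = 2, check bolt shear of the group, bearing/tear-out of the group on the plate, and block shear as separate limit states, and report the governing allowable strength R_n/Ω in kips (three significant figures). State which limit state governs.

Bolt shear: A_b = π·0.75²/4 = 0.4418 in²; R_n = 54 × 0.4418 × 3 × 1 = 71.57 kips → 71.57 / 2 = 35.8 kips.
Bearing: edge l_c = 0.8438, r_n = 44.3 kips; interior l_c = 1.938, r_n = 78.75 kips; R_n = 44.3 + 2·78.75 = 201.8 kips → 101 kips.
Block shear: A_gv = 4.219, A_nv = 2.852, A_nt = 0.5078 in²; R_n = min(0.6F_uA_nv, 0.6F_yA_gv) + U_bs·F_u·A_nt = 155.3 kips → 77.7 kips.
Bolt shear governs: 35.8 kips.

35.8 kips (bolt shear governs)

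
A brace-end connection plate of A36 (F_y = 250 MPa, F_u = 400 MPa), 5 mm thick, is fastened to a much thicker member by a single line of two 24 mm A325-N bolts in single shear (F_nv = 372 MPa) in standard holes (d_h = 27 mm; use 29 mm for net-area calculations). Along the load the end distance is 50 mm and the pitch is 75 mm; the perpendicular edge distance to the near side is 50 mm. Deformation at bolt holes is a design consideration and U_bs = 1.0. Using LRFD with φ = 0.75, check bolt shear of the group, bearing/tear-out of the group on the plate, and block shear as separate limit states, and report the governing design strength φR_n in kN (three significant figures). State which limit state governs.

Bolt shear: A_b = π·24²/4 = 452.4 mm²; R_n = 372 × 452.4 × 2 × 1 / 1000 = 336.6 kN → 0.75 × 336.6 = 252 kN.
Bearing: edge l_c = 36.5, r_n = 87.6 kN; interior l_c = 48, r_n = 115.2 kN; R_n = 87.6 + 1·115.2 = 202.8 kN → 152 kN.
Block shear: A_gv = 625, A_nv = 407.5, A_nt = 177.5 mm²; R_n = min(0.6F_uA_nv, 0.6F_yA_gv) + U_bs·F_u·A_nt = 164.8 kN → 124 kN.
Block shear governs: 124 kN.

124 kN (block shear governs)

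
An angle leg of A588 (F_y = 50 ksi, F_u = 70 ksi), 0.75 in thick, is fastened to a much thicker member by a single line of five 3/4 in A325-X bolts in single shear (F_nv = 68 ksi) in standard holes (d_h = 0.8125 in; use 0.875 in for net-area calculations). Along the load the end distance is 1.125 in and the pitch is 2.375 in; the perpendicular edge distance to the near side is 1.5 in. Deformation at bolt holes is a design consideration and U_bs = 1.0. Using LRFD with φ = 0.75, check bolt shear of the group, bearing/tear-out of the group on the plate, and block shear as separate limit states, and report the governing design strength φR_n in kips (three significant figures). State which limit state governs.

113 kips (bolt shear governs)

Bolt shear: A_b = π·0.75²/4 = 0.4418 in²; R_n = 68 × 0.4418 × 5 × 1 = 150.2 kips → 0.75 × 150.2 = 113 kips.
Bearing: edge l_c = 0.7188, r_n = 45.28 kips; interior l_c = 1.562, r_n = 94.5 kips; R_n = 45.28 + 4·94.5 = 423.3 kips → 317 kips.
Block shear: A_gv = 7.969, A_nv = 5.016, A_nt = 0.7969 in²; R_n = min(0.6F_uA_nv, 0.6F_yA_gv) + U_bs·F_u·A_nt = 266.4 kips → 200 kips.
Bolt shear governs: 113 kips.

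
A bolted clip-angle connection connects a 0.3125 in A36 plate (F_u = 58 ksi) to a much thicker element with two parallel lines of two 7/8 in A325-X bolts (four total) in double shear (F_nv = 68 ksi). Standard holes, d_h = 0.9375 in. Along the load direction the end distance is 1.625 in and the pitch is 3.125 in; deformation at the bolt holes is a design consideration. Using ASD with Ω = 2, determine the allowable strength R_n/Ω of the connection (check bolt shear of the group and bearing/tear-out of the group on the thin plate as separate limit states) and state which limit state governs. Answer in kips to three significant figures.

63.2 kips (bearing governs)

Bolt shear: A_b = π·0.875²/4 = 0.6013 in²; R_n = 68 × 0.6013 × 4 × 2 = 327.1 kips → 327.1 / 2 = 164 kips.
Bearing (1.2 l_c t F_u ≤ 2.4 d t F_u): upper limit = 2.4·0.875·0.3125·58 = 38.06 kips.
  Edge l_c = 1.625 − 0.9375/2 = 1.156 → r_n = 25.15 kips; interior l_c = 3.125 − 0.9375 = 2.188 → r_n = 38.06 kips.
  R_n,bearing = 2·25.15 + 2·38.06 = 126.4 kips → 126.4 / 2 = 63.2 kips.
Bearing governs: 63.2 kips.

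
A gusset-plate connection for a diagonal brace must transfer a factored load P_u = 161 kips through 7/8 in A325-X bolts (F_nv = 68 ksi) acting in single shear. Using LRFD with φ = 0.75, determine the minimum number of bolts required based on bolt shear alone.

6 bolts

A_b = π·0.875²/4 = 0.6013 in².
Per-bolt design strength φR_n = 0.75 × 68 × 0.6013 × 1 = 30.67 kips.
n ≥ 161 / 30.67 = 5.25 → use 6 bolts.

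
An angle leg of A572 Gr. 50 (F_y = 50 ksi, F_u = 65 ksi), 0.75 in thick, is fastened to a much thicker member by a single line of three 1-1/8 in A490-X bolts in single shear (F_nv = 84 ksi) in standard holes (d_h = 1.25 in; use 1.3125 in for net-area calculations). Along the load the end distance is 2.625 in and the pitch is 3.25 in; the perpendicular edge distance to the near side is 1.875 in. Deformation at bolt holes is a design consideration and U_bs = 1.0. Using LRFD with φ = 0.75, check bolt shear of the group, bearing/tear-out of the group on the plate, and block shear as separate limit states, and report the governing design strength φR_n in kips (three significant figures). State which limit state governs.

Bolt shear: A_b = π·1.125²/4 = 0.994 in²; R_n = 84 × 0.994 × 3 × 1 = 250.5 kips → 0.75 × 250.5 = 188 kips.
Bearing: edge l_c = 2, r_n = 117 kips; interior l_c = 2, r_n = 117 kips; R_n = 117 + 2·117 = 351 kips → 263 kips.
Block shear: A_gv = 6.844, A_nv = 4.383, A_nt = 0.9141 in²; R_n = min(0.6F_uA_nv, 0.6F_yA_gv) + U_bs·F_u·A_nt = 230.3 kips → 173 kips.
Block shear governs: 173 kips.

173 kips (block shear governs)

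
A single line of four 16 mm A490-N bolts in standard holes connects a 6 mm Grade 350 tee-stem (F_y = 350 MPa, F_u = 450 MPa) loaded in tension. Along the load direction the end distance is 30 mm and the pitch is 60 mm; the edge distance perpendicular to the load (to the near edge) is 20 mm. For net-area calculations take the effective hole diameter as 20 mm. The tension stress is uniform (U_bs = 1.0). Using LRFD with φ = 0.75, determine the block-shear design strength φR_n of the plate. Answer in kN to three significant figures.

190 kN

Shear plane L_v = 30 + 3·60 = 210 mm; A_gv = 210 × 6 = 1260 mm².
A_nv = (210 − 3.5·20) × 6 = 840 mm².
A_nt = (20 − 0.5·20) × 6 = 60 mm².
0.6 F_u A_nv = 226.8 kN; 0.6 F_y A_gv = 264.6 kN → shear rupture governs the shear term.
R_n = 226.8 + 1.0 × 450 × 60 / 1000 = 253.8 kN.
Design strength φR_n = 0.75 × 253.8 = 190 kN.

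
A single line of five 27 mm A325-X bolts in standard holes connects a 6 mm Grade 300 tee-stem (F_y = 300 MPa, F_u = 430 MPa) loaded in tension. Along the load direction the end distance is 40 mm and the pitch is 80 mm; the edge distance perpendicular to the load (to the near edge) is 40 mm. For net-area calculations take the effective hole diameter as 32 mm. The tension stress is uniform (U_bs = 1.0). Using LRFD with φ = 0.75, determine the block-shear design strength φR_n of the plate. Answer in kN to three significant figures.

297 kN

Shear plane L_v = 40 + 4·80 = 360 mm; A_gv = 360 × 6 = 2160 mm².
A_nv = (360 − 4.5·32) × 6 = 1296 mm².
A_nt = (40 − 0.5·32) × 6 = 144 mm².
0.6 F_u A_nv = 334.4 kN; 0.6 F_y A_gv = 388.8 kN → shear rupture governs the shear term.
R_n = 334.4 + 1.0 × 430 × 144 / 1000 = 396.3 kN.
Design strength φR_n = 0.75 × 396.3 = 297 kN.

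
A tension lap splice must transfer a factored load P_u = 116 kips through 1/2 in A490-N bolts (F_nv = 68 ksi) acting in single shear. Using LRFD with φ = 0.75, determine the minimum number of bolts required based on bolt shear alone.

A_b = π·0.5²/4 = 0.1963 in².
Per-bolt design strength φR_n = 0.75 × 68 × 0.1963 × 1 = 10.01 kips.
n ≥ 116 / 10.01 = 11.58 → use 12 bolts.

12 bolts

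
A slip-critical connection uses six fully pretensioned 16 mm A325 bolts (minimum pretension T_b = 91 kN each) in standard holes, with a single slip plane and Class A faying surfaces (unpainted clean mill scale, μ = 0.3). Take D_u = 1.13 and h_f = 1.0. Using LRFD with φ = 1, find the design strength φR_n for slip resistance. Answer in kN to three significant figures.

R_n = μ · D_u · h_f · T_b · n_s · n_b = 0.3 × 1.13 × 1.0 × 91 × 1 × 6 = 185.1 kN.
Design strength φR_n = 1 × 185.1 = 185 kN.

185 kN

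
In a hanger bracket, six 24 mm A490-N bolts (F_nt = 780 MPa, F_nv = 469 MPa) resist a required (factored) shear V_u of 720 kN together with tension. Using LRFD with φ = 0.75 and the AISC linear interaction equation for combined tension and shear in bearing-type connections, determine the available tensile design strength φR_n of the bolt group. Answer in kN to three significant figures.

867 kN

A_b = π·24²/4 = 452.4 mm²; f_rv = 720 × 1000 / (6 × 452.4) = 265.3 MPa.
F'_nt = 1.3 F_nt − (F_nt / φF_nv) f_rv = 1.3·780 − (780/(0.75·469))·265.3 = 425.8 MPa, capped at F_nt → F'_nt = 425.8 MPa.
R_n = F'_nt · A_b · n = 425.8 × 452.4 × 6 / 1000 = 1156 kN.
Design strength φR_n = 0.75 × 1156 = 867 kN.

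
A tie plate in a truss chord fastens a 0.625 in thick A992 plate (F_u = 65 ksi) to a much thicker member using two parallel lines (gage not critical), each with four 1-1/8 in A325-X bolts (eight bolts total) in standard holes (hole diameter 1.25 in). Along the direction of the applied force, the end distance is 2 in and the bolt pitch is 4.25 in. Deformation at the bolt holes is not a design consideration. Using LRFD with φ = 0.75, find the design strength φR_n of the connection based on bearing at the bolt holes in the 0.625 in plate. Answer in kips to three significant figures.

Per bolt r_n = 1.5 l_c t F_u ≤ 3.0 d t F_u; upper limit = 3.0 × 1.125 × 0.625 × 65 = 137.1 kips.
Edge bolt: l_c = 2 − 1.25/2 = 1.375 in → 1.5 × 1.375 × 0.625 × 65 = 83.79 → r_n = 83.79 kips.
Interior bolts: l_c = 4.25 − 1.25 = 3 in → 1.5 × 3 × 0.625 × 65 = 182.8 → r_n = 137.1 kips.
R_n = 2 × 83.79 + 6 × 137.1 = 990.2 kips.
Design strength φR_n = 0.75 × 990.2 = 743 kips.

743 kips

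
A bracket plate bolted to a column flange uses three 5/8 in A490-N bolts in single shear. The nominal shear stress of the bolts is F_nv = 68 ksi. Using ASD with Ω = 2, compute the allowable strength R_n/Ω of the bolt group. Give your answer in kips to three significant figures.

31.3 kips

A_b = π × 0.625² / 4 = 0.3068 in².
R_n = F_nv · A_b · n · n_s = 68 × 0.3068 × 3 × 1 = 62.59 kips.
Allowable strength R_n/Ω = 62.59 / 2 = 31.3 kips.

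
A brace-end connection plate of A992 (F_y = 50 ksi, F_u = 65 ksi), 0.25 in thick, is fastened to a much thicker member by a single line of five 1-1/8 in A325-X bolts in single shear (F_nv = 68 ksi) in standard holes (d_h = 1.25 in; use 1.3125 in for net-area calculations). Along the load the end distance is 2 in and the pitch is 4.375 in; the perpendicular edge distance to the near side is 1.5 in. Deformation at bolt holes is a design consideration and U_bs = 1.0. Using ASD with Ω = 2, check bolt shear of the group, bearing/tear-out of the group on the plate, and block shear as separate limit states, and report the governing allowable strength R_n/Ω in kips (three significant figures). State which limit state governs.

Bolt shear: A_b = π·1.125²/4 = 0.994 in²; R_n = 68 × 0.994 × 5 × 1 = 338 kips → 338 / 2 = 169 kips.
Bearing: edge l_c = 1.375, r_n = 26.81 kips; interior l_c = 3.125, r_n = 43.87 kips; R_n = 26.81 + 4·43.87 = 202.3 kips → 101 kips.
Block shear: A_gv = 4.875, A_nv = 3.398, A_nt = 0.2109 in²; R_n = min(0.6F_uA_nv, 0.6F_yA_gv) + U_bs·F_u·A_nt = 146.2 kips → 73.1 kips.
Block shear governs: 73.1 kips.

73.1 kips (block shear governs)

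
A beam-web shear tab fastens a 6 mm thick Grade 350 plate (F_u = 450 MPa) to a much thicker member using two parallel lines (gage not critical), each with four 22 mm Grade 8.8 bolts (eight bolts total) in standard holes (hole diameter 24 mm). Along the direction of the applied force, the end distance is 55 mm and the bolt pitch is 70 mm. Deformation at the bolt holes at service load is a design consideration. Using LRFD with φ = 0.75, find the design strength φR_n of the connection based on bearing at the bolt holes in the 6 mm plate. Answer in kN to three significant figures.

Per bolt r_n = 1.2 l_c t F_u ≤ 2.4 d t F_u; upper limit = 2.4 × 22 × 6 × 450 / 1000 = 142.6 kN.
Edge bolt: l_c = 55 − 24/2 = 43 mm → 1.2 × 43 × 6 × 450 / 1000 = 139.3 → r_n = 139.3 kN.
Interior bolts: l_c = 70 − 24 = 46 mm → 1.2 × 46 × 6 × 450 / 1000 = 149 → r_n = 142.6 kN.
R_n = 2 × 139.3 + 6 × 142.6 = 1134 kN.
Design strength φR_n = 0.75 × 1134 = 850 kN.

850 kN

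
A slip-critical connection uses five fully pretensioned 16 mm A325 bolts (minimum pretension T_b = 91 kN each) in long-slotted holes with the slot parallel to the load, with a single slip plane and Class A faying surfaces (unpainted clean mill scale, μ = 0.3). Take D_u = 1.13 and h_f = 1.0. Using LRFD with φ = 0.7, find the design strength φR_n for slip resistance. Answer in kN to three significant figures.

108 kN

R_n = μ · D_u · h_f · T_b · n_s · n_b = 0.3 × 1.13 × 1.0 × 91 × 1 × 5 = 154.2 kN.
Design strength φR_n = 0.7 × 154.2 = 108 kN.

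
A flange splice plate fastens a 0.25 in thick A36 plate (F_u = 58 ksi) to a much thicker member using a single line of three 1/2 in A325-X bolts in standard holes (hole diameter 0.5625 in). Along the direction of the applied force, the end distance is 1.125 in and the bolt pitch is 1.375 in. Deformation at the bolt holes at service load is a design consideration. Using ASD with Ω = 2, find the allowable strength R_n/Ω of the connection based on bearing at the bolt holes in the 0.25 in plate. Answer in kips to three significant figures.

21.5 kips

Per bolt r_n = 1.2 l_c t F_u ≤ 2.4 d t F_u; upper limit = 2.4 × 0.5 × 0.25 × 58 = 17.4 kips.
Edge bolt: l_c = 1.125 − 0.5625/2 = 0.8438 in → 1.2 × 0.8438 × 0.25 × 58 = 14.68 → r_n = 14.68 kips.
Interior bolts: l_c = 1.375 − 0.5625 = 0.8125 in → 1.2 × 0.8125 × 0.25 × 58 = 14.14 → r_n = 14.14 kips.
R_n = 1 × 14.68 + 2 × 14.14 = 42.96 kips.
Allowable strength R_n/Ω = 42.96 / 2 = 21.5 kips.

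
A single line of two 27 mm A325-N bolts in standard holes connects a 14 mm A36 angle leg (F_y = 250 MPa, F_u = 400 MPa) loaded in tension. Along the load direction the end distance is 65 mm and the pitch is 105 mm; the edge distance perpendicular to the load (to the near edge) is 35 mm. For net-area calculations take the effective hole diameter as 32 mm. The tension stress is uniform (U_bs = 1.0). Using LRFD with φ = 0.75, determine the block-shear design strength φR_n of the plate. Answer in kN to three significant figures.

348 kN

Shear plane L_v = 65 + 1·105 = 170 mm; A_gv = 170 × 14 = 2380 mm².
A_nv = (170 − 1.5·32) × 14 = 1708 mm².
A_nt = (35 − 0.5·32) × 14 = 266 mm².
0.6 F_u A_nv = 409.9 kN; 0.6 F_y A_gv = 357 kN → shear yielding governs the shear term.
R_n = 357 + 1.0 × 400 × 266 / 1000 = 463.4 kN.
Design strength φR_n = 0.75 × 463.4 = 348 kN.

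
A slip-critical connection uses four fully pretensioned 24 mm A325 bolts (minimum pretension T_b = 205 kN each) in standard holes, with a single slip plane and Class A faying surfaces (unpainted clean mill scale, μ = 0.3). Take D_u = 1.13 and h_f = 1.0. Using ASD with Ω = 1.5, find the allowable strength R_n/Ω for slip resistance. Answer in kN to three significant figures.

185 kN

R_n = μ · D_u · h_f · T_b · n_s · n_b = 0.3 × 1.13 × 1.0 × 205 × 1 × 4 = 278 kN.
Allowable strength R_n/Ω = 278 / 1.5 = 185 kN.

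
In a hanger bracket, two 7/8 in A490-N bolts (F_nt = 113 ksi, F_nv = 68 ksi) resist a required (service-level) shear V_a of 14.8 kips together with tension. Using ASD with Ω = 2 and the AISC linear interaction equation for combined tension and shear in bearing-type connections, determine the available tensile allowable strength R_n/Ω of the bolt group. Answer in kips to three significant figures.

63.7 kips

A_b = π·0.875²/4 = 0.6013 in²; f_rv = 14.8 / (2 × 0.6013) = 12.31 ksi.
F'_nt = 1.3 F_nt − (Ω F_nt / F_nv) f_rv = 1.3·113 − (2·113/68)·12.31 = 106 ksi, capped at F_nt → F'_nt = 106 ksi.
R_n = F'_nt · A_b · n = 106 × 0.6013 × 2 = 127.5 kips.
Allowable strength R_n/Ω = 127.5 / 2 = 63.7 kips.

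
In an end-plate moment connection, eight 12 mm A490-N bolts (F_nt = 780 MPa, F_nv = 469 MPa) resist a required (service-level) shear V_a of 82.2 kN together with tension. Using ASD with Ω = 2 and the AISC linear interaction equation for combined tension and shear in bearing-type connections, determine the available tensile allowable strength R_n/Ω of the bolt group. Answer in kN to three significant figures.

A_b = π·12²/4 = 113.1 mm²; f_rv = 82.2 × 1000 / (8 × 113.1) = 90.85 MPa.
F'_nt = 1.3 F_nt − (Ω F_nt / F_nv) f_rv = 1.3·780 − (2·780/469)·90.85 = 711.8 MPa, capped at F_nt → F'_nt = 711.8 MPa.
R_n = F'_nt · A_b · n = 711.8 × 113.1 × 8 / 1000 = 644 kN.
Allowable strength R_n/Ω = 644 / 2 = 322 kN.

322 kN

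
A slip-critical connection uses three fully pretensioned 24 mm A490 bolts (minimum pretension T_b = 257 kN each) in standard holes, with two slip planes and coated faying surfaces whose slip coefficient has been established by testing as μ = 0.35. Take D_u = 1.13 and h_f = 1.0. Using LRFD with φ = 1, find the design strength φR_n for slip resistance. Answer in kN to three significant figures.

610 kN

R_n = μ · D_u · h_f · T_b · n_s · n_b = 0.35 × 1.13 × 1.0 × 257 × 2 × 3 = 609.9 kN.
Design strength φR_n = 1 × 609.9 = 610 kN.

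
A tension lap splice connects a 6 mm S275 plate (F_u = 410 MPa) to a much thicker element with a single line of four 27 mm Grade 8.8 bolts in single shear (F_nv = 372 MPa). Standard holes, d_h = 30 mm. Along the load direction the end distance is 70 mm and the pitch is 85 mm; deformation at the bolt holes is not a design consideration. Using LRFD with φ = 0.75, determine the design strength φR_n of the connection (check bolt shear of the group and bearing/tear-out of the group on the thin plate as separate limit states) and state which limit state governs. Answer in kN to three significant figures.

Bolt shear: A_b = π·27²/4 = 572.6 mm²; R_n = 372 × 572.6 × 4 × 1 / 1000 = 852 kN → 0.75 × 852 = 639 kN.
Bearing (1.5 l_c t F_u ≤ 3.0 d t F_u): upper limit = 3.0·27·6·410 / 1000 = 199.3 kN.
  Edge l_c = 70 − 30/2 = 55 → r_n = 199.3 kN; interior l_c = 85 − 30 = 55 → r_n = 199.3 kN.
  R_n,bearing = 1·199.3 + 3·199.3 = 797 kN → 0.75 × 797 = 598 kN.
Bearing governs: 598 kN.

598 kN (bearing governs)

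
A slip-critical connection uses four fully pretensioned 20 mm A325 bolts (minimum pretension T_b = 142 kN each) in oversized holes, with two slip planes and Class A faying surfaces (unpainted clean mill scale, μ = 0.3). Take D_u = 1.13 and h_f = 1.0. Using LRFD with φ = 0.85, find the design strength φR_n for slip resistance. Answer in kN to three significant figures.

R_n = μ · D_u · h_f · T_b · n_s · n_b = 0.3 × 1.13 × 1.0 × 142 × 2 × 4 = 385.1 kN.
Design strength φR_n = 0.85 × 385.1 = 327 kN.

327 kN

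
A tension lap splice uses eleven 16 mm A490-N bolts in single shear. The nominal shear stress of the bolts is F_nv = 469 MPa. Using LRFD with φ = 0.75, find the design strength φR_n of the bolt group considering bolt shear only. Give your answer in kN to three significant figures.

778 kN

A_b = π × 16² / 4 = 201.1 mm².
R_n = F_nv · A_b · n · n_s = 469 × 201.1 × 11 × 1 / 1000 = 1037 kN.
Design strength φR_n = 0.75 × 1037 = 778 kN.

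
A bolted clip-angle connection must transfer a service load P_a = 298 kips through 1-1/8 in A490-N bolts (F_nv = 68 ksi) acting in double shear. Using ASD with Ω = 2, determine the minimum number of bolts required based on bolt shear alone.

5 bolts

A_b = π·1.125²/4 = 0.994 in².
Per-bolt allowable strength R_n/Ω = 68 × 0.994 × 2 / 2 = 67.59 kips.
n ≥ 298 / 67.59 = 4.409 → use 5 bolts.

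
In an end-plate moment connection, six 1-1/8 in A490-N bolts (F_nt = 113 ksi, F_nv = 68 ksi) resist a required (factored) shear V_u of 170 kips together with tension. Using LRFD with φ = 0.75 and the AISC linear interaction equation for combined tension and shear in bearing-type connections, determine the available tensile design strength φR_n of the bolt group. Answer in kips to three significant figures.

A_b = π·1.125²/4 = 0.994 in²; f_rv = 170 / (6 × 0.994) = 28.5 ksi.
F'_nt = 1.3 F_nt − (F_nt / φF_nv) f_rv = 1.3·113 − (113/(0.75·68))·28.5 = 83.74 ksi, capped at F_nt → F'_nt = 83.74 ksi.
R_n = F'_nt · A_b · n = 83.74 × 0.994 × 6 = 499.5 kips.
Design strength φR_n = 0.75 × 499.5 = 375 kips.

375 kips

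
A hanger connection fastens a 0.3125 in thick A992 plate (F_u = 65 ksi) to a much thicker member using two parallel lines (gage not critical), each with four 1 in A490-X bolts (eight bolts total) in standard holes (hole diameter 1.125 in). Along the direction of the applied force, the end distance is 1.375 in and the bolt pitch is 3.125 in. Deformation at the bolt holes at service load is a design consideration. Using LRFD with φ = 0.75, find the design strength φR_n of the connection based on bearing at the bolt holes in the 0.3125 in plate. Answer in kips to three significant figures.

Per bolt r_n = 1.2 l_c t F_u ≤ 2.4 d t F_u; upper limit = 2.4 × 1 × 0.3125 × 65 = 48.75 kips.
Edge bolt: l_c = 1.375 − 1.125/2 = 0.8125 in → 1.2 × 0.8125 × 0.3125 × 65 = 19.8 → r_n = 19.8 kips.
Interior bolts: l_c = 3.125 − 1.125 = 2 in → 1.2 × 2 × 0.3125 × 65 = 48.75 → r_n = 48.75 kips.
R_n = 2 × 19.8 + 6 × 48.75 = 332.1 kips.
Design strength φR_n = 0.75 × 332.1 = 249 kips.

249 kips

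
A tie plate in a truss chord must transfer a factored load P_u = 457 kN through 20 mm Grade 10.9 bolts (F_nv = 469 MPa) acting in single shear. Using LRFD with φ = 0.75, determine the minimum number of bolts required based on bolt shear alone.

5 bolts

A_b = π·20²/4 = 314.2 mm².
Per-bolt design strength φR_n = 0.75 × 469 × 314.2 × 1 / 1000 = 110.5 kN.
n ≥ 457 / 110.5 = 4.136 → use 5 bolts.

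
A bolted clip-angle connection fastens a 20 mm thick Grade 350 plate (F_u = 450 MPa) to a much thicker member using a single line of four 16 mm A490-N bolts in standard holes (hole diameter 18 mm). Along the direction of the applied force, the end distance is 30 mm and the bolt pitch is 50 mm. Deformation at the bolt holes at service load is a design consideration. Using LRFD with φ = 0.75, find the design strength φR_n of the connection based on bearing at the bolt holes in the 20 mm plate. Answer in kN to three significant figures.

Per bolt r_n = 1.2 l_c t F_u ≤ 2.4 d t F_u; upper limit = 2.4 × 16 × 20 × 450 / 1000 = 345.6 kN.
Edge bolt: l_c = 30 − 18/2 = 21 mm → 1.2 × 21 × 20 × 450 / 1000 = 226.8 → r_n = 226.8 kN.
Interior bolts: l_c = 50 − 18 = 32 mm → 1.2 × 32 × 20 × 450 / 1000 = 345.6 → r_n = 345.6 kN.
R_n = 1 × 226.8 + 3 × 345.6 = 1264 kN.
Design strength φR_n = 0.75 × 1264 = 948 kN.

948 kN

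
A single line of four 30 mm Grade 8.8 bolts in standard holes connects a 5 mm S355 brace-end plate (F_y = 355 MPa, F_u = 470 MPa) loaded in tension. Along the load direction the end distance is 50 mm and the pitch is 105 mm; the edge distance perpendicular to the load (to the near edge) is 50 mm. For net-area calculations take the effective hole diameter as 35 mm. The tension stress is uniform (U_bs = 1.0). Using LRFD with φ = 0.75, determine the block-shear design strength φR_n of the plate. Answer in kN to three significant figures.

314 kN

Shear plane L_v = 50 + 3·105 = 365 mm; A_gv = 365 × 5 = 1825 mm².
A_nv = (365 − 3.5·35) × 5 = 1212 mm².
A_nt = (50 − 0.5·35) × 5 = 162.5 mm².
0.6 F_u A_nv = 341.9 kN; 0.6 F_y A_gv = 388.7 kN → shear rupture governs the shear term.
R_n = 341.9 + 1.0 × 470 × 162.5 / 1000 = 418.3 kN.
Design strength φR_n = 0.75 × 418.3 = 314 kN.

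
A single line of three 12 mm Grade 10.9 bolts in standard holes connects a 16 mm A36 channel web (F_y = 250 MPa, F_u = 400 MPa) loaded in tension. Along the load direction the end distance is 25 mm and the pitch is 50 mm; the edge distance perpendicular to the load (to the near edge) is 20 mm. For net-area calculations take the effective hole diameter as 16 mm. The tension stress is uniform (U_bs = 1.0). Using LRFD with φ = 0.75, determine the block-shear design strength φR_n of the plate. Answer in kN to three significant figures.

283 kN

Shear plane L_v = 25 + 2·50 = 125 mm; A_gv = 125 × 16 = 2000 mm².
A_nv = (125 − 2.5·16) × 16 = 1360 mm².
A_nt = (20 − 0.5·16) × 16 = 192 mm².
0.6 F_u A_nv = 326.4 kN; 0.6 F_y A_gv = 300 kN → shear yielding governs the shear term.
R_n = 300 + 1.0 × 400 × 192 / 1000 = 376.8 kN.
Design strength φR_n = 0.75 × 376.8 = 283 kN.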